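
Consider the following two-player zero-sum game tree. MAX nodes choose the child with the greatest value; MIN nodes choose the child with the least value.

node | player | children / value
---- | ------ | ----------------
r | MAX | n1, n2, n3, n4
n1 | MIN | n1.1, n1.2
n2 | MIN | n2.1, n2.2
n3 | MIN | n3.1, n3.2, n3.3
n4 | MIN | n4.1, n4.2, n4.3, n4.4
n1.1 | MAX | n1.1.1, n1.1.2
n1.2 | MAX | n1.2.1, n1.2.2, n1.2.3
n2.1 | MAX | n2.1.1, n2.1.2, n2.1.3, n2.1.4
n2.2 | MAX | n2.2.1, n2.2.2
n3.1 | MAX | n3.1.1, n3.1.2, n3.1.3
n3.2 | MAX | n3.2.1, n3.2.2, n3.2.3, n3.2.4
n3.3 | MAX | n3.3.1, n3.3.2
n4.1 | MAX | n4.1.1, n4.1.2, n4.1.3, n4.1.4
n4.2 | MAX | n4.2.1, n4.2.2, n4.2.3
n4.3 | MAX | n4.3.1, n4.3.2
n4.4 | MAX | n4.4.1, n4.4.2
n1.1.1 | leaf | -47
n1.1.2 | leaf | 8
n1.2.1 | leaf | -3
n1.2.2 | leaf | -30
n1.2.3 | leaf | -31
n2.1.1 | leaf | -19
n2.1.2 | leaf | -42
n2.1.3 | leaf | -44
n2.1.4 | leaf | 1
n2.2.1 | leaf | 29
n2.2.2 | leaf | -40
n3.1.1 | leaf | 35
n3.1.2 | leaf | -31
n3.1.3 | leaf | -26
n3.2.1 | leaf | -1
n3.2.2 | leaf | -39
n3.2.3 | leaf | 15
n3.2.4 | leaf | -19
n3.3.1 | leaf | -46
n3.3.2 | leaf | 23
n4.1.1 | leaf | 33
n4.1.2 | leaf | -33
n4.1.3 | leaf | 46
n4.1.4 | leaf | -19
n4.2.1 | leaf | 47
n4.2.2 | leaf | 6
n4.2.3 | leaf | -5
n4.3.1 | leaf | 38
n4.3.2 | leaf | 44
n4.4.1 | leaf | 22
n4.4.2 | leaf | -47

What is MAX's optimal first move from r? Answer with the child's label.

n1.1 (MAX): max(-47, 8) = 8
n1.2 (MAX): max(-3, -30, -31) = -3
n1 (MIN): min(8, -3) = -3
n2.1 (MAX): max(-19, -42, -44, 1) = 1
n2.2 (MAX): max(29, -40) = 29
n2 (MIN): min(1, 29) = 1
n3.1 (MAX): max(35, -31, -26) = 35
n3.2 (MAX): max(-1, -39, 15, -19) = 15
n3.3 (MAX): max(-46, 23) = 23
n3 (MIN): min(35, 15, 23) = 15
n4.1 (MAX): max(33, -33, 46, -19) = 46
n4.2 (MAX): max(47, 6, -5) = 47
n4.3 (MAX): max(38, 44) = 44
n4.4 (MAX): max(22, -47) = 22
n4 (MIN): min(46, 47, 44, 22) = 22
r (MAX): max(-3, 1, 15, 22) = 22
MAX at r wants the highest of {n1=-3, n2=1, n3=15, n4=22}, so chooses n4.

n4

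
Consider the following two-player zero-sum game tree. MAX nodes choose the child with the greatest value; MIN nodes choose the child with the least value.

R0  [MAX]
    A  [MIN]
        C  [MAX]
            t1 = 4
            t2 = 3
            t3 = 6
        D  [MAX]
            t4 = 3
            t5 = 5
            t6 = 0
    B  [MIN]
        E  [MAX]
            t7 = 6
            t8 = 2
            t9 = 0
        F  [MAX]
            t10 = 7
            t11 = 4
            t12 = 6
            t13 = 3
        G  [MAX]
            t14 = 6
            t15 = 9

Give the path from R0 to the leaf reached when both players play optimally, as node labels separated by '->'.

C (MAX): max(4, 3, 6) = 6
D (MAX): max(3, 5, 0) = 5
A (MIN): min(6, 5) = 5
E (MAX): max(6, 2, 0) = 6
F (MAX): max(7, 4, 6, 3) = 7
G (MAX): max(6, 9) = 9
B (MIN): min(6, 7, 9) = 6
R0 (MAX): max(5, 6) = 6
At R0, MAX picks B (highest: 6).
At B, MIN picks E (lowest: 6).
At E, MAX picks t7 (highest: 6).
Terminal value 6.

R0 -> B -> E -> t7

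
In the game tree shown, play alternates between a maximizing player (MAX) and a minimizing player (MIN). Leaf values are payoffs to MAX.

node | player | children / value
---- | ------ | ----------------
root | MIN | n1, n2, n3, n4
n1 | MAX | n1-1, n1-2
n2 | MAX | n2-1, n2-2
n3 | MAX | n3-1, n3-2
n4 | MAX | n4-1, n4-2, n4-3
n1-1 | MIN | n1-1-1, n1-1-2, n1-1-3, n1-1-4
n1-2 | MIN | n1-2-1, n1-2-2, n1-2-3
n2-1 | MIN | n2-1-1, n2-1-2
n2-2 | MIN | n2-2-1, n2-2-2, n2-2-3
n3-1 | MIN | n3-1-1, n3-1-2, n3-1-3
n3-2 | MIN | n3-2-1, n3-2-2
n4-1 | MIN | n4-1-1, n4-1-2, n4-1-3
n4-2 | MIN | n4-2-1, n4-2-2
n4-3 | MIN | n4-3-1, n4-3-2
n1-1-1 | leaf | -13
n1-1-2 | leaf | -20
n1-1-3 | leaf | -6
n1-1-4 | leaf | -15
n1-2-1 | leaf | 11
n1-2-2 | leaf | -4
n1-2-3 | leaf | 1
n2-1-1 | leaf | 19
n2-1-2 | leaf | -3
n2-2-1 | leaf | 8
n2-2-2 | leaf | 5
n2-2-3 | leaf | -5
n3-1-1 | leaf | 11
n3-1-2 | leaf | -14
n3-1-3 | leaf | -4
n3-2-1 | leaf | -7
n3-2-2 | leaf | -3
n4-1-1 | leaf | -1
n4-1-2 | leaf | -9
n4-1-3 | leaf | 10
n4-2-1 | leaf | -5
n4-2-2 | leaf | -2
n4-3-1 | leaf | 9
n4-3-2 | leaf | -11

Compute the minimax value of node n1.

-4

n1-1 (MIN): min(-13, -20, -6, -15) = -20
n1-2 (MIN): min(11, -4, 1) = -4
n1 (MAX): max(-20, -4) = -4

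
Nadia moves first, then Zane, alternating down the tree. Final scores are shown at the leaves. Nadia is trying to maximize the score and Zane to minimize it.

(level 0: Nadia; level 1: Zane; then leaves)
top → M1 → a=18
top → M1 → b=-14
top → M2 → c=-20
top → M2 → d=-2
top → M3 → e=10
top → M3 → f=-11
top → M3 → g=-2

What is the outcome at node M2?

-20

M2 (Zane): min(-20, -2) = -20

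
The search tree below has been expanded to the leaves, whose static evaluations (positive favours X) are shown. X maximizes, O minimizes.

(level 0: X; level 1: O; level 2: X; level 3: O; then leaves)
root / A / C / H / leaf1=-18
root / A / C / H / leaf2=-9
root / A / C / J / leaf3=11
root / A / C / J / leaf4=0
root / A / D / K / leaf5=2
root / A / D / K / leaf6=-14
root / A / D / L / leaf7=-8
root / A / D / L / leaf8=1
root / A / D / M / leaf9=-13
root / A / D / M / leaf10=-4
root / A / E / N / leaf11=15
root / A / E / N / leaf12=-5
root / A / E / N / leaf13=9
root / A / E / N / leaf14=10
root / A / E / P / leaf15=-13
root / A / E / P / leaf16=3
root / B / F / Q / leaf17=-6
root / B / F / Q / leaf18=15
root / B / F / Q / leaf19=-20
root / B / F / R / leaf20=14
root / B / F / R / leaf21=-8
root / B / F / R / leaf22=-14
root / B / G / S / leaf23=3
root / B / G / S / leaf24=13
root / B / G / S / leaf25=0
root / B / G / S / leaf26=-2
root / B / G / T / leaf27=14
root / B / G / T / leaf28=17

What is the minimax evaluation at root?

-8

H (O): min(-18, -9) = -18
J (O): min(11, 0) = 0
C (X): max(-18, 0) = 0
K (O): min(2, -14) = -14
L (O): min(-8, 1) = -8
M (O): min(-13, -4) = -13
D (X): max(-14, -8, -13) = -8
N (O): min(15, -5, 9, 10) = -5
P (O): min(-13, 3) = -13
E (X): max(-5, -13) = -5
A (O): min(0, -8, -5) = -8
Q (O): min(-6, 15, -20) = -20
R (O): min(14, -8, -14) = -14
F (X): max(-20, -14) = -14
S (O): min(3, 13, 0, -2) = -2
T (O): min(14, 17) = 14
G (X): max(-2, 14) = 14
B (O): min(-14, 14) = -14
root (X): max(-8, -14) = -8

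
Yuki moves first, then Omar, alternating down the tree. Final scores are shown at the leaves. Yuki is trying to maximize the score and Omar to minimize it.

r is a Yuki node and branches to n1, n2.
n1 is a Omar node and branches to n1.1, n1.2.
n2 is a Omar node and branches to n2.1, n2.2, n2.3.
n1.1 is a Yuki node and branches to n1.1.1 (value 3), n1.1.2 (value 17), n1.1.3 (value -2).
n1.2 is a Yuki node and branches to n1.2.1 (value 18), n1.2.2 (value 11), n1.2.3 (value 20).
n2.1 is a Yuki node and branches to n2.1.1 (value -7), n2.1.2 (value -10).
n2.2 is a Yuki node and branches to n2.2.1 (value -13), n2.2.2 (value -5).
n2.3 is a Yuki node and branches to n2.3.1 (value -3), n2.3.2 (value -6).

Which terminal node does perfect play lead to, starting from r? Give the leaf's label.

n1.1 (Yuki): max(3, 17, -2) = 17
n1.2 (Yuki): max(18, 11, 20) = 20
n1 (Omar): min(17, 20) = 17
n2.1 (Yuki): max(-7, -10) = -7
n2.2 (Yuki): max(-13, -5) = -5
n2.3 (Yuki): max(-3, -6) = -3
n2 (Omar): min(-7, -5, -3) = -7
r (Yuki): max(17, -7) = 17
At r, Yuki picks n1 (highest: 17).
At n1, Omar picks n1.1 (lowest: 17).
At n1.1, Yuki picks n1.1.2 (highest: 17).
Terminal value 17.

n1.1.2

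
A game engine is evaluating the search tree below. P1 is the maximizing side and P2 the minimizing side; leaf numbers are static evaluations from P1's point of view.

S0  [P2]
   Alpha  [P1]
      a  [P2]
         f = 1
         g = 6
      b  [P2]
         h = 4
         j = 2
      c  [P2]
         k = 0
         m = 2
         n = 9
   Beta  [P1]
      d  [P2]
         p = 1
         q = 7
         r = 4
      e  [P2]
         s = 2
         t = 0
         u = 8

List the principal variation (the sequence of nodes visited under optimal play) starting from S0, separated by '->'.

S0 -> Beta -> d -> p

a (P2): min(1, 6) = 1
b (P2): min(4, 2) = 2
c (P2): min(0, 2, 9) = 0
Alpha (P1): max(1, 2, 0) = 2
d (P2): min(1, 7, 4) = 1
e (P2): min(2, 0, 8) = 0
Beta (P1): max(1, 0) = 1
S0 (P2): min(2, 1) = 1
At S0, P2 picks Beta (lowest: 1).
At Beta, P1 picks d (highest: 1).
At d, P2 picks p (lowest: 1).
Terminal value 1.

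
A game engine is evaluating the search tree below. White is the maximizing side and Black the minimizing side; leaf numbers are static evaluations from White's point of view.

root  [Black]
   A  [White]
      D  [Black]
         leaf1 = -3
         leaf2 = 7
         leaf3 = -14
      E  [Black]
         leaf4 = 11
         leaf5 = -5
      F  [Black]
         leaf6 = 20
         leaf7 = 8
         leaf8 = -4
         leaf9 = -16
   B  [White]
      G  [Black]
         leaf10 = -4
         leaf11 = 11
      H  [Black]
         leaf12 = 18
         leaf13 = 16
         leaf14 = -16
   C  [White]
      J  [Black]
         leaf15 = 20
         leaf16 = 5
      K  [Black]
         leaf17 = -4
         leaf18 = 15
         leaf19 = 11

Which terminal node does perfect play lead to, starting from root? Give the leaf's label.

leaf5

D (Black): min(-3, 7, -14) = -14
E (Black): min(11, -5) = -5
F (Black): min(20, 8, -4, -16) = -16
A (White): max(-14, -5, -16) = -5
G (Black): min(-4, 11) = -4
H (Black): min(18, 16, -16) = -16
B (White): max(-4, -16) = -4
J (Black): min(20, 5) = 5
K (Black): min(-4, 15, 11) = -4
C (White): max(5, -4) = 5
root (Black): min(-5, -4, 5) = -5
At root, Black picks A (lowest: -5).
At A, White picks E (highest: -5).
At E, Black picks leaf5 (lowest: -5).
Terminal value -5.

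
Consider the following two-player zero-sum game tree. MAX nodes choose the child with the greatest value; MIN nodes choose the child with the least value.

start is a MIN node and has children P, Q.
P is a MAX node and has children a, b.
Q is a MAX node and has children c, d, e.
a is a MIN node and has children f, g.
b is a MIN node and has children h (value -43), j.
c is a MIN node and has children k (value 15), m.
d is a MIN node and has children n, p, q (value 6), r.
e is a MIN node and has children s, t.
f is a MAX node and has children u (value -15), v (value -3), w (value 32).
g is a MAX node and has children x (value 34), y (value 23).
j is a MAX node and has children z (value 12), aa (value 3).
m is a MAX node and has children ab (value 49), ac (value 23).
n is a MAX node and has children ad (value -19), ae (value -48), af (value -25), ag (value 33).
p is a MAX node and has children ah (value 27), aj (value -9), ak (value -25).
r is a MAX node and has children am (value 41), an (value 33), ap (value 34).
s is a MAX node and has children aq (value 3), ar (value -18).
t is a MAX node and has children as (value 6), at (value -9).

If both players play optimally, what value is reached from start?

15

f (MAX): max(-15, -3, 32) = 32
g (MAX): max(34, 23) = 34
a (MIN): min(32, 34) = 32
j (MAX): max(12, 3) = 12
b (MIN): min(-43, 12) = -43
P (MAX): max(32, -43) = 32
m (MAX): max(49, 23) = 49
c (MIN): min(15, 49) = 15
n (MAX): max(-19, -48, -25, 33) = 33
p (MAX): max(27, -9, -25) = 27
r (MAX): max(41, 33, 34) = 41
d (MIN): min(33, 27, 6, 41) = 6
s (MAX): max(3, -18) = 3
t (MAX): max(6, -9) = 6
e (MIN): min(3, 6) = 3
Q (MAX): max(15, 6, 3) = 15
start (MIN): min(32, 15) = 15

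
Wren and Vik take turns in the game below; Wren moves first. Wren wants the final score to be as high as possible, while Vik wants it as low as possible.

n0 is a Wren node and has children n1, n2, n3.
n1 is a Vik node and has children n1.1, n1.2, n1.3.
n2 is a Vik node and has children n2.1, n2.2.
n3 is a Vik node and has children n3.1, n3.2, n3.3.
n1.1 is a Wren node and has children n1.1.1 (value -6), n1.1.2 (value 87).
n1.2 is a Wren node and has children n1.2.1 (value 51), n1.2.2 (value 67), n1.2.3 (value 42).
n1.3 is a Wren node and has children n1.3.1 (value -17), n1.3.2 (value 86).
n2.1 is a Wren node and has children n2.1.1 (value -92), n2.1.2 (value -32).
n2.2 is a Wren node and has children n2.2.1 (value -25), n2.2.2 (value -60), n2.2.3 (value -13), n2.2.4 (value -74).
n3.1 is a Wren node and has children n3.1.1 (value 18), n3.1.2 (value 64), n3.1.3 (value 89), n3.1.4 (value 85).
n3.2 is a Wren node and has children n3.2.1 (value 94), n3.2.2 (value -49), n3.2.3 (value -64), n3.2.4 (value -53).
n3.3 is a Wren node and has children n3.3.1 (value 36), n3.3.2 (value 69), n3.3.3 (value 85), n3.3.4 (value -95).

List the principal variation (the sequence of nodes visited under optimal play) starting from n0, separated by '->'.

n0 -> n3 -> n3.3 -> n3.3.3

n1.1 (Wren): max(-6, 87) = 87
n1.2 (Wren): max(51, 67, 42) = 67
n1.3 (Wren): max(-17, 86) = 86
n1 (Vik): min(87, 67, 86) = 67
n2.1 (Wren): max(-92, -32) = -32
n2.2 (Wren): max(-25, -60, -13, -74) = -13
n2 (Vik): min(-32, -13) = -32
n3.1 (Wren): max(18, 64, 89, 85) = 89
n3.2 (Wren): max(94, -49, -64, -53) = 94
n3.3 (Wren): max(36, 69, 85, -95) = 85
n3 (Vik): min(89, 94, 85) = 85
n0 (Wren): max(67, -32, 85) = 85
At n0, Wren picks n3 (highest: 85).
At n3, Vik picks n3.3 (lowest: 85).
At n3.3, Wren picks n3.3.3 (highest: 85).
Terminal value 85.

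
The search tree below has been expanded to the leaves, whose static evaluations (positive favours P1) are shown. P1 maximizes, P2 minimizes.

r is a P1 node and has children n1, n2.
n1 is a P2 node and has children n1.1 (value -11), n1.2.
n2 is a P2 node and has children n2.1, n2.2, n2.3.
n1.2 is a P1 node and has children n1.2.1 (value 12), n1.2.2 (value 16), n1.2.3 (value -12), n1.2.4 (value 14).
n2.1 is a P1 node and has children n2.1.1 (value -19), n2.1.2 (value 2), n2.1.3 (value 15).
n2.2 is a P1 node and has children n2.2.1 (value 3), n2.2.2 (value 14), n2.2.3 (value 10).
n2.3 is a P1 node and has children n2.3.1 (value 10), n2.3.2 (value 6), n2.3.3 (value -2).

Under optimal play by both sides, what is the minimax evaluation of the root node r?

n1.2 (P1): max(12, 16, -12, 14) = 16
n1 (P2): min(-11, 16) = -11
n2.1 (P1): max(-19, 2, 15) = 15
n2.2 (P1): max(3, 14, 10) = 14
n2.3 (P1): max(10, 6, -2) = 10
n2 (P2): min(15, 14, 10) = 10
r (P1): max(-11, 10) = 10

10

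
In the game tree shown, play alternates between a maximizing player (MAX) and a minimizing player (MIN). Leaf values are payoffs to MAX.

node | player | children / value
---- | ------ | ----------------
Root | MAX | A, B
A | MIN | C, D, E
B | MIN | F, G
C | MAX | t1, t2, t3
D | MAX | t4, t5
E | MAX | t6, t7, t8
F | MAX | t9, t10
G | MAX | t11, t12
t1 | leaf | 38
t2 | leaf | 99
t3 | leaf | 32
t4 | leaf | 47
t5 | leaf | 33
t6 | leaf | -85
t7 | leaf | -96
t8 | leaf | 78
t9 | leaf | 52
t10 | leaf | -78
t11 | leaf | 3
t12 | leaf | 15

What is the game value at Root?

47

C (MAX): max(38, 99, 32) = 99
D (MAX): max(47, 33) = 47
E (MAX): max(-85, -96, 78) = 78
A (MIN): min(99, 47, 78) = 47
F (MAX): max(52, -78) = 52
G (MAX): max(3, 15) = 15
B (MIN): min(52, 15) = 15
Root (MAX): max(47, 15) = 47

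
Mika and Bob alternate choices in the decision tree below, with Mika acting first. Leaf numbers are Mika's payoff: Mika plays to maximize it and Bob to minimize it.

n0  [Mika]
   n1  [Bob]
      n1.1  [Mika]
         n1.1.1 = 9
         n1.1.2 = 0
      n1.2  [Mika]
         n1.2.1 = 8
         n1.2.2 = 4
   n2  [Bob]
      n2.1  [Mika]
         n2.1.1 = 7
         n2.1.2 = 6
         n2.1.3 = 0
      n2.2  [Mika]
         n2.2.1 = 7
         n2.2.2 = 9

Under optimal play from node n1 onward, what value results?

n1.1 (Mika): max(9, 0) = 9
n1.2 (Mika): max(8, 4) = 8
n1 (Bob): min(9, 8) = 8

8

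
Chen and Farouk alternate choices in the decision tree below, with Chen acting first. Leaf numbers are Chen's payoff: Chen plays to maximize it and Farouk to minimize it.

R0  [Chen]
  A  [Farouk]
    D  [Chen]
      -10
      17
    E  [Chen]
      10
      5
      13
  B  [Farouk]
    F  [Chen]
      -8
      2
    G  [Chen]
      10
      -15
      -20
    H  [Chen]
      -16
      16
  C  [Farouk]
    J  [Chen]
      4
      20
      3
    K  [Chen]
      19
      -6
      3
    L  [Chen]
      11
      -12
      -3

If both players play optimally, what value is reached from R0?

D (Chen): max(-10, 17) = 17
E (Chen): max(10, 5, 13) = 13
A (Farouk): min(17, 13) = 13
F (Chen): max(-8, 2) = 2
G (Chen): max(10, -15, -20) = 10
H (Chen): max(-16, 16) = 16
B (Farouk): min(2, 10, 16) = 2
J (Chen): max(4, 20, 3) = 20
K (Chen): max(19, -6, 3) = 19
L (Chen): max(11, -12, -3) = 11
C (Farouk): min(20, 19, 11) = 11
R0 (Chen): max(13, 2, 11) = 13

13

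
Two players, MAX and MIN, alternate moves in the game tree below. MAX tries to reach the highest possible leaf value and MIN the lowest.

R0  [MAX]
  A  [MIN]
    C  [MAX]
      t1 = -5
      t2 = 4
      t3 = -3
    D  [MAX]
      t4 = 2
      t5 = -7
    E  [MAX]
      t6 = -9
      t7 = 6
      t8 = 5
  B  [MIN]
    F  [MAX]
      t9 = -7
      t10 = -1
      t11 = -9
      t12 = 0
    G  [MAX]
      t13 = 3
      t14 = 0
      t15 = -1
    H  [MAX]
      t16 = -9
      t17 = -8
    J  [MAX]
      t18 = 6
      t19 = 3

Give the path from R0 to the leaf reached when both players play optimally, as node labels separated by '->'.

C (MAX): max(-5, 4, -3) = 4
D (MAX): max(2, -7) = 2
E (MAX): max(-9, 6, 5) = 6
A (MIN): min(4, 2, 6) = 2
F (MAX): max(-7, -1, -9, 0) = 0
G (MAX): max(3, 0, -1) = 3
H (MAX): max(-9, -8) = -8
J (MAX): max(6, 3) = 6
B (MIN): min(0, 3, -8, 6) = -8
R0 (MAX): max(2, -8) = 2
At R0, MAX picks A (highest: 2).
At A, MIN picks D (lowest: 2).
At D, MAX picks t4 (highest: 2).
Terminal value 2.

R0 -> A -> D -> t4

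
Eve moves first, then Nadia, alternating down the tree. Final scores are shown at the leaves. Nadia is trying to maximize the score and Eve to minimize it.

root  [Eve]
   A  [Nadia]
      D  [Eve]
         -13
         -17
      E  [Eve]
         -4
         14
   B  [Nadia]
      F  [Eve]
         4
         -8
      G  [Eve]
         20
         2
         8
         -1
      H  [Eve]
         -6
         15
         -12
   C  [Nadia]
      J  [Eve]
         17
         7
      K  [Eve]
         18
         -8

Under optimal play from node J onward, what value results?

7

J (Eve): min(17, 7) = 7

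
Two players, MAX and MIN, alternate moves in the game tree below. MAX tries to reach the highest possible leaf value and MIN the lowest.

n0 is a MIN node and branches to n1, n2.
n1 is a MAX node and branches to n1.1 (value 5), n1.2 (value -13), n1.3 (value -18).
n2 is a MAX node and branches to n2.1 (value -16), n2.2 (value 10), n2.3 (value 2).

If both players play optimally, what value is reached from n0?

n1 (MAX): max(5, -13, -18) = 5
n2 (MAX): max(-16, 10, 2) = 10
n0 (MIN): min(5, 10) = 5

5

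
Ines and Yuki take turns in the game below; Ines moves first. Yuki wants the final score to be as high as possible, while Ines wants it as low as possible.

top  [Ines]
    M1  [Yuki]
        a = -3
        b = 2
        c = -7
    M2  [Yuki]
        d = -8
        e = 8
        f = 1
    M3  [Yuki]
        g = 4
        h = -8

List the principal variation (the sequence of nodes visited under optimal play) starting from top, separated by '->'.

M1 (Yuki): max(-3, 2, -7) = 2
M2 (Yuki): max(-8, 8, 1) = 8
M3 (Yuki): max(4, -8) = 4
top (Ines): min(2, 8, 4) = 2
At top, Ines picks M1 (lowest: 2).
At M1, Yuki picks b (highest: 2).
Terminal value 2.

top -> M1 -> b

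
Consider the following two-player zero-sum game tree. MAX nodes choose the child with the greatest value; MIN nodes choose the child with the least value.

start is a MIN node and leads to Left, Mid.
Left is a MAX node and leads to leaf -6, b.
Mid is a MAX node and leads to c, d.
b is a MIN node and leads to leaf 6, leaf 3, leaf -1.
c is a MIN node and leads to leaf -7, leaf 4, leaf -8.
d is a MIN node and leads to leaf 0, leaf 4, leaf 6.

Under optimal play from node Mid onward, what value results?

c (MIN): min(-7, 4, -8) = -8
d (MIN): min(0, 4, 6) = 0
Mid (MAX): max(-8, 0) = 0

0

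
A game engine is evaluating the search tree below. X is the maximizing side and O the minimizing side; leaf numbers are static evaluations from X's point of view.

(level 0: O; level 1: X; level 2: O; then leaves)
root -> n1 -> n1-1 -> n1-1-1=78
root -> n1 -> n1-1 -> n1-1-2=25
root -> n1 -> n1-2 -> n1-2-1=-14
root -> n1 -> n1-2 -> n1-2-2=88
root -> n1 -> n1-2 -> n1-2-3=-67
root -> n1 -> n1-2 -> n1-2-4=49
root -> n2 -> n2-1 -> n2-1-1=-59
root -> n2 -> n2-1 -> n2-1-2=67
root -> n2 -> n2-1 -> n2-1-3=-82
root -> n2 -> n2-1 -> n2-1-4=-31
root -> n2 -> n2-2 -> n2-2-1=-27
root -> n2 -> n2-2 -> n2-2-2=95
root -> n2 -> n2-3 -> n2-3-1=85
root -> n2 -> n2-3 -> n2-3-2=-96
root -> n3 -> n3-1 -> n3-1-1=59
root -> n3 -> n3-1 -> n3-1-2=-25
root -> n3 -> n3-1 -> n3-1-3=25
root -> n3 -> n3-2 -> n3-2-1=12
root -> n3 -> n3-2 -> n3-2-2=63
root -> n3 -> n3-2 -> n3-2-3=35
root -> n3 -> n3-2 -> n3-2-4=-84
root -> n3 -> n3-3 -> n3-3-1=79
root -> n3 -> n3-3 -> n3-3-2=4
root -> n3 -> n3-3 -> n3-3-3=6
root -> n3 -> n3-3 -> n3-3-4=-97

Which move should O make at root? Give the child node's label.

n2

n1-1 (O): min(78, 25) = 25
n1-2 (O): min(-14, 88, -67, 49) = -67
n1 (X): max(25, -67) = 25
n2-1 (O): min(-59, 67, -82, -31) = -82
n2-2 (O): min(-27, 95) = -27
n2-3 (O): min(85, -96) = -96
n2 (X): max(-82, -27, -96) = -27
n3-1 (O): min(59, -25, 25) = -25
n3-2 (O): min(12, 63, 35, -84) = -84
n3-3 (O): min(79, 4, 6, -97) = -97
n3 (X): max(-25, -84, -97) = -25
root (O): min(25, -27, -25) = -27
O at root wants the lowest of {n1=25, n2=-27, n3=-25}, so chooses n2.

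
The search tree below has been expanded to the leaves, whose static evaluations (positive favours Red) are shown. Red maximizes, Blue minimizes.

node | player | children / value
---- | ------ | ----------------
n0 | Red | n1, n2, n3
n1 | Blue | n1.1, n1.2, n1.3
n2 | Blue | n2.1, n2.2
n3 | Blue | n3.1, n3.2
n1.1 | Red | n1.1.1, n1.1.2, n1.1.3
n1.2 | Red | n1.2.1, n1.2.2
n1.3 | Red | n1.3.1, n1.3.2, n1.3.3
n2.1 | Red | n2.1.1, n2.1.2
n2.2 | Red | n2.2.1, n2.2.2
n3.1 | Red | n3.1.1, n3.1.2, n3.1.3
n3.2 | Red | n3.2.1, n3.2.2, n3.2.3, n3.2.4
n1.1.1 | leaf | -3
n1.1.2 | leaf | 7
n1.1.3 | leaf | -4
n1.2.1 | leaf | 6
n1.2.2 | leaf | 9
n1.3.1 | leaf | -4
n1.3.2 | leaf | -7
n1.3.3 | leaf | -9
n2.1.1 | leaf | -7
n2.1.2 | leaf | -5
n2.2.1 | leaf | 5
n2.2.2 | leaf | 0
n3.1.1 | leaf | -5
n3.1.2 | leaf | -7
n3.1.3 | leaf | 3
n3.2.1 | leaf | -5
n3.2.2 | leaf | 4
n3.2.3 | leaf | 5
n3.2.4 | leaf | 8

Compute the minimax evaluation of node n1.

n1.1 (Red): max(-3, 7, -4) = 7
n1.2 (Red): max(6, 9) = 9
n1.3 (Red): max(-4, -7, -9) = -4
n1 (Blue): min(7, 9, -4) = -4

-4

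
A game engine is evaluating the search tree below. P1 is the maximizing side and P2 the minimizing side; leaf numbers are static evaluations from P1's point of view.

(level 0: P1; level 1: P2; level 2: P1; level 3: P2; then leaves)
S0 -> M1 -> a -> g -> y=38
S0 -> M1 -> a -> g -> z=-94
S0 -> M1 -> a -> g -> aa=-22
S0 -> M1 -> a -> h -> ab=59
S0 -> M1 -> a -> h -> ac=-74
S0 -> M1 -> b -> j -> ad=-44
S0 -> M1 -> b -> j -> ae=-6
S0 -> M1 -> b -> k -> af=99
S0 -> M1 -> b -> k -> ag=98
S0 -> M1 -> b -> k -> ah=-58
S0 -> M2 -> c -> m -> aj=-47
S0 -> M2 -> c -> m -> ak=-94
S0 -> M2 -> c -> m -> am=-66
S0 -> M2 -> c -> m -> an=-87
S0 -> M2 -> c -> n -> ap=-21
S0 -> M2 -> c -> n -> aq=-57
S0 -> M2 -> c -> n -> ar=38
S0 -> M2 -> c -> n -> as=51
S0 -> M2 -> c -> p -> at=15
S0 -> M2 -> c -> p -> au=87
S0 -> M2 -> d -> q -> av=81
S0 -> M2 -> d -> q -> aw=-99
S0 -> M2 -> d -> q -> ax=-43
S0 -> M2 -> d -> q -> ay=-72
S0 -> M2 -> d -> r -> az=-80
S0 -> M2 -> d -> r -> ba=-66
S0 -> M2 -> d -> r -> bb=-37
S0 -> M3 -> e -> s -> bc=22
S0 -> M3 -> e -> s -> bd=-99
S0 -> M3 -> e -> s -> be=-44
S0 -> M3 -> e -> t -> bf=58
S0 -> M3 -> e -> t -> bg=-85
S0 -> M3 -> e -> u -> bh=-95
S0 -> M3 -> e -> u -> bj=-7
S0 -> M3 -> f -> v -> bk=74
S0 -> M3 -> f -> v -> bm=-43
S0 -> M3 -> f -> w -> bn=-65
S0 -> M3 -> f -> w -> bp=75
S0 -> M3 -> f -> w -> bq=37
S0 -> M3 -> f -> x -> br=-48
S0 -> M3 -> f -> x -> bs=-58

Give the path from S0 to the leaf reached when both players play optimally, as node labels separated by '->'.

g (P2): min(38, -94, -22) = -94
h (P2): min(59, -74) = -74
a (P1): max(-94, -74) = -74
j (P2): min(-44, -6) = -44
k (P2): min(99, 98, -58) = -58
b (P1): max(-44, -58) = -44
M1 (P2): min(-74, -44) = -74
m (P2): min(-47, -94, -66, -87) = -94
n (P2): min(-21, -57, 38, 51) = -57
p (P2): min(15, 87) = 15
c (P1): max(-94, -57, 15) = 15
q (P2): min(81, -99, -43, -72) = -99
r (P2): min(-80, -66, -37) = -80
d (P1): max(-99, -80) = -80
M2 (P2): min(15, -80) = -80
s (P2): min(22, -99, -44) = -99
t (P2): min(58, -85) = -85
u (P2): min(-95, -7) = -95
e (P1): max(-99, -85, -95) = -85
v (P2): min(74, -43) = -43
w (P2): min(-65, 75, 37) = -65
x (P2): min(-48, -58) = -58
f (P1): max(-43, -65, -58) = -43
M3 (P2): min(-85, -43) = -85
S0 (P1): max(-74, -80, -85) = -74
At S0, P1 picks M1 (highest: -74).
At M1, P2 picks a (lowest: -74).
At a, P1 picks h (highest: -74).
At h, P2 picks ac (lowest: -74).
Terminal value -74.

S0 -> M1 -> a -> h -> ac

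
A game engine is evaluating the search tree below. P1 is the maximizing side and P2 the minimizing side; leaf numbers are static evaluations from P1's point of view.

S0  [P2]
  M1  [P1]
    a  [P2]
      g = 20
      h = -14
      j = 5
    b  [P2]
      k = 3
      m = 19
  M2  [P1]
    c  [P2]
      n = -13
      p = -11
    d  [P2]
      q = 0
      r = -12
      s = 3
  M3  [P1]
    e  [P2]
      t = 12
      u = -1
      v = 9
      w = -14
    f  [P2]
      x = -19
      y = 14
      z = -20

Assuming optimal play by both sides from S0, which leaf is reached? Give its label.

w

a (P2): min(20, -14, 5) = -14
b (P2): min(3, 19) = 3
M1 (P1): max(-14, 3) = 3
c (P2): min(-13, -11) = -13
d (P2): min(0, -12, 3) = -12
M2 (P1): max(-13, -12) = -12
e (P2): min(12, -1, 9, -14) = -14
f (P2): min(-19, 14, -20) = -20
M3 (P1): max(-14, -20) = -14
S0 (P2): min(3, -12, -14) = -14
At S0, P2 picks M3 (lowest: -14).
At M3, P1 picks e (highest: -14).
At e, P2 picks w (lowest: -14).
Terminal value -14.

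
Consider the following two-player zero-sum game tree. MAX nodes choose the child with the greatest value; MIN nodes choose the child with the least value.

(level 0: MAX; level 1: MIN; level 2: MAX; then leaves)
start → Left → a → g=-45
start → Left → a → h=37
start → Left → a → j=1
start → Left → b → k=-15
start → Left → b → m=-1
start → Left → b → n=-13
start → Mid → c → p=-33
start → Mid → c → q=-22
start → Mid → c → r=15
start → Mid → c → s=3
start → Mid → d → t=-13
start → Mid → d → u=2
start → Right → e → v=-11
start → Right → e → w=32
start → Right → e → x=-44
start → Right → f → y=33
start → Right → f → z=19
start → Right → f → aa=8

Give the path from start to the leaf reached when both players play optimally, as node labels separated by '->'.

start -> Right -> e -> w

a (MAX): max(-45, 37, 1) = 37
b (MAX): max(-15, -1, -13) = -1
Left (MIN): min(37, -1) = -1
c (MAX): max(-33, -22, 15, 3) = 15
d (MAX): max(-13, 2) = 2
Mid (MIN): min(15, 2) = 2
e (MAX): max(-11, 32, -44) = 32
f (MAX): max(33, 19, 8) = 33
Right (MIN): min(32, 33) = 32
start (MAX): max(-1, 2, 32) = 32
At start, MAX picks Right (highest: 32).
At Right, MIN picks e (lowest: 32).
At e, MAX picks w (highest: 32).
Terminal value 32.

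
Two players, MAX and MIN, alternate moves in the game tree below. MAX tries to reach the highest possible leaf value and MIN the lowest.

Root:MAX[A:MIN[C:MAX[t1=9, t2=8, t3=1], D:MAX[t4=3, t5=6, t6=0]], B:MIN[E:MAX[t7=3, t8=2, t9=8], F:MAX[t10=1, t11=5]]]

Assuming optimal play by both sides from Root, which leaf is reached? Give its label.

t5

C (MAX): max(9, 8, 1) = 9
D (MAX): max(3, 6, 0) = 6
A (MIN): min(9, 6) = 6
E (MAX): max(3, 2, 8) = 8
F (MAX): max(1, 5) = 5
B (MIN): min(8, 5) = 5
Root (MAX): max(6, 5) = 6
At Root, MAX picks A (highest: 6).
At A, MIN picks D (lowest: 6).
At D, MAX picks t5 (highest: 6).
Terminal value 6.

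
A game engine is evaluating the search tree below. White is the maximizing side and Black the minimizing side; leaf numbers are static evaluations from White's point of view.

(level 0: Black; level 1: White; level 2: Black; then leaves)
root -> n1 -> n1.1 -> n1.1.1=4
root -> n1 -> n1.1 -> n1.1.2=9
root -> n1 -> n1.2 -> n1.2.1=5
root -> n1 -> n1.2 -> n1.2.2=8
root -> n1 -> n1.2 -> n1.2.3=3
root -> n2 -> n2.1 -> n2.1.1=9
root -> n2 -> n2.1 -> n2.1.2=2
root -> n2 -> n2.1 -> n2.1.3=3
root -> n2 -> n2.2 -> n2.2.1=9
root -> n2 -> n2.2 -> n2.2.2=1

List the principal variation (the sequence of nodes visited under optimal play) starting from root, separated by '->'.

n1.1 (Black): min(4, 9) = 4
n1.2 (Black): min(5, 8, 3) = 3
n1 (White): max(4, 3) = 4
n2.1 (Black): min(9, 2, 3) = 2
n2.2 (Black): min(9, 1) = 1
n2 (White): max(2, 1) = 2
root (Black): min(4, 2) = 2
At root, Black picks n2 (lowest: 2).
At n2, White picks n2.1 (highest: 2).
At n2.1, Black picks n2.1.2 (lowest: 2).
Terminal value 2.

root -> n2 -> n2.1 -> n2.1.2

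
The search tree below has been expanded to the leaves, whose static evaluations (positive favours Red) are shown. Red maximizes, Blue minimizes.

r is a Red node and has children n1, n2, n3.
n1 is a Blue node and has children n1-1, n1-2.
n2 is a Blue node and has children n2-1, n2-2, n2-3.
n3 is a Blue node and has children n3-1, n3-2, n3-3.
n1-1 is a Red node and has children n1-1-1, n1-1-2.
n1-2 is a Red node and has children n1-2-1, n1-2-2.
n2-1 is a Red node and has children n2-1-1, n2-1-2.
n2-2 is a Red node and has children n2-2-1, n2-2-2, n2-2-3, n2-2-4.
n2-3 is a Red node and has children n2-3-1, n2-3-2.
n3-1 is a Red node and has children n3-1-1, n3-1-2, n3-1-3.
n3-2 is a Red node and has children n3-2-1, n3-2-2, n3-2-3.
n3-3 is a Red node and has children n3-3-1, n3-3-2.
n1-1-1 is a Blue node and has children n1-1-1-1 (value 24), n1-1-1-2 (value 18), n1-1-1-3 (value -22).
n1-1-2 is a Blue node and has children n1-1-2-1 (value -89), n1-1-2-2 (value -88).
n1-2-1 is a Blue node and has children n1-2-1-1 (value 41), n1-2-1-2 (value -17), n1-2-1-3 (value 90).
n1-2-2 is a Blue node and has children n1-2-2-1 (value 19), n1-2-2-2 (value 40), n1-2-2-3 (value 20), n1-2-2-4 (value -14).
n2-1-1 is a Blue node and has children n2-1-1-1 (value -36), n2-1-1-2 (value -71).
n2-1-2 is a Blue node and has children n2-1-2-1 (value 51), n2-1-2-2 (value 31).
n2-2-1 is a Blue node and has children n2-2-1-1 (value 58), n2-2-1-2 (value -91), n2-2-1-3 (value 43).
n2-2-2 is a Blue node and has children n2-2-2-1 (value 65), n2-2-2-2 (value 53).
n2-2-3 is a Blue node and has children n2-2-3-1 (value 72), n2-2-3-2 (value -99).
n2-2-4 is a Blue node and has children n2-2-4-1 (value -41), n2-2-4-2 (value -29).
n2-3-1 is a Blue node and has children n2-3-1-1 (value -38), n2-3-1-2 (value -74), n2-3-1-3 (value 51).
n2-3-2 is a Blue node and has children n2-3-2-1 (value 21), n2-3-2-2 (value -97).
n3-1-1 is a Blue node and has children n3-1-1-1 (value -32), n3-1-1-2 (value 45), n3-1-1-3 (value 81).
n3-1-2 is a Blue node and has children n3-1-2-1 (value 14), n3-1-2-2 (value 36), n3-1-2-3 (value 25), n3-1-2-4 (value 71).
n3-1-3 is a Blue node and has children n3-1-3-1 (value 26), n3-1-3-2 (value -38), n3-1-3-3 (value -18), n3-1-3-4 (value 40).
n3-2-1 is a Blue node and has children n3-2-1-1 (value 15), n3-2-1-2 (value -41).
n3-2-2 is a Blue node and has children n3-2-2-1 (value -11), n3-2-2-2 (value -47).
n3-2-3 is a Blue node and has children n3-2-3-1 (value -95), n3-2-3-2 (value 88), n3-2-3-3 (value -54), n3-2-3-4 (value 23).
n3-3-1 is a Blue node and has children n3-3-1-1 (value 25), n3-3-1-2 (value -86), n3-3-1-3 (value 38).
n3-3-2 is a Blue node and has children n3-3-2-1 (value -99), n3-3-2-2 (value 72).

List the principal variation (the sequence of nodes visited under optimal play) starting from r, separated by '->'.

r -> n1 -> n1-1 -> n1-1-1 -> n1-1-1-3

n1-1-1 (Blue): min(24, 18, -22) = -22
n1-1-2 (Blue): min(-89, -88) = -89
n1-1 (Red): max(-22, -89) = -22
n1-2-1 (Blue): min(41, -17, 90) = -17
n1-2-2 (Blue): min(19, 40, 20, -14) = -14
n1-2 (Red): max(-17, -14) = -14
n1 (Blue): min(-22, -14) = -22
n2-1-1 (Blue): min(-36, -71) = -71
n2-1-2 (Blue): min(51, 31) = 31
n2-1 (Red): max(-71, 31) = 31
n2-2-1 (Blue): min(58, -91, 43) = -91
n2-2-2 (Blue): min(65, 53) = 53
n2-2-3 (Blue): min(72, -99) = -99
n2-2-4 (Blue): min(-41, -29) = -41
n2-2 (Red): max(-91, 53, -99, -41) = 53
n2-3-1 (Blue): min(-38, -74, 51) = -74
n2-3-2 (Blue): min(21, -97) = -97
n2-3 (Red): max(-74, -97) = -74
n2 (Blue): min(31, 53, -74) = -74
n3-1-1 (Blue): min(-32, 45, 81) = -32
n3-1-2 (Blue): min(14, 36, 25, 71) = 14
n3-1-3 (Blue): min(26, -38, -18, 40) = -38
n3-1 (Red): max(-32, 14, -38) = 14
n3-2-1 (Blue): min(15, -41) = -41
n3-2-2 (Blue): min(-11, -47) = -47
n3-2-3 (Blue): min(-95, 88, -54, 23) = -95
n3-2 (Red): max(-41, -47, -95) = -41
n3-3-1 (Blue): min(25, -86, 38) = -86
n3-3-2 (Blue): min(-99, 72) = -99
n3-3 (Red): max(-86, -99) = -86
n3 (Blue): min(14, -41, -86) = -86
r (Red): max(-22, -74, -86) = -22
At r, Red picks n1 (highest: -22).
At n1, Blue picks n1-1 (lowest: -22).
At n1-1, Red picks n1-1-1 (highest: -22).
At n1-1-1, Blue picks n1-1-1-3 (lowest: -22).
Terminal value -22.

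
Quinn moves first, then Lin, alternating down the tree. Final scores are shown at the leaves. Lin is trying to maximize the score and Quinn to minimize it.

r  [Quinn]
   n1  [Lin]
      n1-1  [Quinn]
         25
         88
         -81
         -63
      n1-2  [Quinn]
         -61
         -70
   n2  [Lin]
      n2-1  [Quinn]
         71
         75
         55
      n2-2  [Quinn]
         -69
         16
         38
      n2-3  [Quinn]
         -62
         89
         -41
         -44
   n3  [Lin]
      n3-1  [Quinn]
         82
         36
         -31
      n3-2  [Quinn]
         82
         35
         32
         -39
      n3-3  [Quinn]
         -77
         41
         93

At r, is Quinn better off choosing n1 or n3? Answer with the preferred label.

n1

n1-1 (Quinn): min(25, 88, -81, -63) = -81
n1-2 (Quinn): min(-61, -70) = -70
n1 (Lin): max(-81, -70) = -70
n3-1 (Quinn): min(82, 36, -31) = -31
n3-2 (Quinn): min(82, 35, 32, -39) = -39
n3-3 (Quinn): min(-77, 41, 93) = -77
n3 (Lin): max(-31, -39, -77) = -31
Quinn prefers the lower value; n1=-70, n3=-31. n1 is better since -70 < -31.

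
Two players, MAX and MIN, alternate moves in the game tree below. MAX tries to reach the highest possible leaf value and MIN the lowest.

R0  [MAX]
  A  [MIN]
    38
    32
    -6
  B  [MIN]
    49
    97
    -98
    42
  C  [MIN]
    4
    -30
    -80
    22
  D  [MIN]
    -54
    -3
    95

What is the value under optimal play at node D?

D (MIN): min(-54, -3, 95) = -54

-54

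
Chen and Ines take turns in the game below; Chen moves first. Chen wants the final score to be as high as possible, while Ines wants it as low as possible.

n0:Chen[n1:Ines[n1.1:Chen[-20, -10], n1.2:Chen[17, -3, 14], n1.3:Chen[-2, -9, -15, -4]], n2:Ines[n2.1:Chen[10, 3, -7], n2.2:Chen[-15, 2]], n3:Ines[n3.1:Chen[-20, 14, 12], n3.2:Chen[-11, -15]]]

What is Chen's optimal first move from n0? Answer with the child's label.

n2

n1.1 (Chen): max(-20, -10) = -10
n1.2 (Chen): max(17, -3, 14) = 17
n1.3 (Chen): max(-2, -9, -15, -4) = -2
n1 (Ines): min(-10, 17, -2) = -10
n2.1 (Chen): max(10, 3, -7) = 10
n2.2 (Chen): max(-15, 2) = 2
n2 (Ines): min(10, 2) = 2
n3.1 (Chen): max(-20, 14, 12) = 14
n3.2 (Chen): max(-11, -15) = -11
n3 (Ines): min(14, -11) = -11
n0 (Chen): max(-10, 2, -11) = 2
Chen at n0 wants the highest of {n1=-10, n2=2, n3=-11}, so chooses n2.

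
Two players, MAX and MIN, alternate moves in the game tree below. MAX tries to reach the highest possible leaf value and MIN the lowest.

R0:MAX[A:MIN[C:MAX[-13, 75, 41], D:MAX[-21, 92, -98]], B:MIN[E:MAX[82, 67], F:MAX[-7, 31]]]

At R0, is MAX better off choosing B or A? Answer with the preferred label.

A

E (MAX): max(82, 67) = 82
F (MAX): max(-7, 31) = 31
B (MIN): min(82, 31) = 31
C (MAX): max(-13, 75, 41) = 75
D (MAX): max(-21, 92, -98) = 92
A (MIN): min(75, 92) = 75
MAX prefers the higher value; B=31, A=75. A is better since 75 > 31.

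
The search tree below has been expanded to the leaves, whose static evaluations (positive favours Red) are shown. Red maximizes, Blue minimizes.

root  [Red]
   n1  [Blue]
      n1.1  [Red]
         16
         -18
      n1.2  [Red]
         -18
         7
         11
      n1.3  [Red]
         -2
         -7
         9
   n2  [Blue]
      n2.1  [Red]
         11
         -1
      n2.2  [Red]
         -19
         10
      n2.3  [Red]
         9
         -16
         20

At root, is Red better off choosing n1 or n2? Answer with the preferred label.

n1.1 (Red): max(16, -18) = 16
n1.2 (Red): max(-18, 7, 11) = 11
n1.3 (Red): max(-2, -7, 9) = 9
n1 (Blue): min(16, 11, 9) = 9
n2.1 (Red): max(11, -1) = 11
n2.2 (Red): max(-19, 10) = 10
n2.3 (Red): max(9, -16, 20) = 20
n2 (Blue): min(11, 10, 20) = 10
Red prefers the higher value; n1=9, n2=10. n2 is better since 10 > 9.

n2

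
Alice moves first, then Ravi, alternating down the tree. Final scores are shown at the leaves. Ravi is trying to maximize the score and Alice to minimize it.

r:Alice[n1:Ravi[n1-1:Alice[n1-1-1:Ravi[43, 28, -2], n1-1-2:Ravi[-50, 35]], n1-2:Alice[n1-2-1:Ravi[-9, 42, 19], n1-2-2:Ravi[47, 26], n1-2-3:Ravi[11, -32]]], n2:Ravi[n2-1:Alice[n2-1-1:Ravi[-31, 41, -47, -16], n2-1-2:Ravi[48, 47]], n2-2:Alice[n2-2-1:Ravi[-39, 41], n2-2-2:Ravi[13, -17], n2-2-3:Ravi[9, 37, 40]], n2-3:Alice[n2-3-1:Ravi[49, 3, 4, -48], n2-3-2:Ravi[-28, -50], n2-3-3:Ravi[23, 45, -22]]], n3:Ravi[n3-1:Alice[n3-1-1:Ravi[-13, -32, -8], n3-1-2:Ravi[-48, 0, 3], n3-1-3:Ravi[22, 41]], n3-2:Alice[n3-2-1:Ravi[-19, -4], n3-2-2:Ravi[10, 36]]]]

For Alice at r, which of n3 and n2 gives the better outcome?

n3-1-1 (Ravi): max(-13, -32, -8) = -8
n3-1-2 (Ravi): max(-48, 0, 3) = 3
n3-1-3 (Ravi): max(22, 41) = 41
n3-1 (Alice): min(-8, 3, 41) = -8
n3-2-1 (Ravi): max(-19, -4) = -4
n3-2-2 (Ravi): max(10, 36) = 36
n3-2 (Alice): min(-4, 36) = -4
n3 (Ravi): max(-8, -4) = -4
n2-1-1 (Ravi): max(-31, 41, -47, -16) = 41
n2-1-2 (Ravi): max(48, 47) = 48
n2-1 (Alice): min(41, 48) = 41
n2-2-1 (Ravi): max(-39, 41) = 41
n2-2-2 (Ravi): max(13, -17) = 13
n2-2-3 (Ravi): max(9, 37, 40) = 40
n2-2 (Alice): min(41, 13, 40) = 13
n2-3-1 (Ravi): max(49, 3, 4, -48) = 49
n2-3-2 (Ravi): max(-28, -50) = -28
n2-3-3 (Ravi): max(23, 45, -22) = 45
n2-3 (Alice): min(49, -28, 45) = -28
n2 (Ravi): max(41, 13, -28) = 41
Alice prefers the lower value; n3=-4, n2=41. n3 is better since -4 < 41.

n3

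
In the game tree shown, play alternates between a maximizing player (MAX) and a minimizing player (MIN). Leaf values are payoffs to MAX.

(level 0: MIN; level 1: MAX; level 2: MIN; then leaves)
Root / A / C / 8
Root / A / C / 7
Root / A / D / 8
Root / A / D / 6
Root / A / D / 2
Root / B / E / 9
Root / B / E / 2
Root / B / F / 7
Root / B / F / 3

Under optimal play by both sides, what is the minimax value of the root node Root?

3

C (MIN): min(8, 7) = 7
D (MIN): min(8, 6, 2) = 2
A (MAX): max(7, 2) = 7
E (MIN): min(9, 2) = 2
F (MIN): min(7, 3) = 3
B (MAX): max(2, 3) = 3
Root (MIN): min(7, 3) = 3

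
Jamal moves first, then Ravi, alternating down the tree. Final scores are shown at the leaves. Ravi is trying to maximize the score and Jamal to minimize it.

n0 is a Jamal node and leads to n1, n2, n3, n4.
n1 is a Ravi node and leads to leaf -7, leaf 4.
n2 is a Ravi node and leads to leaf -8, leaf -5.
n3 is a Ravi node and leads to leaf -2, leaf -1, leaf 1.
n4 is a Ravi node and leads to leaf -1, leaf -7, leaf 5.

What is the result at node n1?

n1 (Ravi): max(-7, 4) = 4

4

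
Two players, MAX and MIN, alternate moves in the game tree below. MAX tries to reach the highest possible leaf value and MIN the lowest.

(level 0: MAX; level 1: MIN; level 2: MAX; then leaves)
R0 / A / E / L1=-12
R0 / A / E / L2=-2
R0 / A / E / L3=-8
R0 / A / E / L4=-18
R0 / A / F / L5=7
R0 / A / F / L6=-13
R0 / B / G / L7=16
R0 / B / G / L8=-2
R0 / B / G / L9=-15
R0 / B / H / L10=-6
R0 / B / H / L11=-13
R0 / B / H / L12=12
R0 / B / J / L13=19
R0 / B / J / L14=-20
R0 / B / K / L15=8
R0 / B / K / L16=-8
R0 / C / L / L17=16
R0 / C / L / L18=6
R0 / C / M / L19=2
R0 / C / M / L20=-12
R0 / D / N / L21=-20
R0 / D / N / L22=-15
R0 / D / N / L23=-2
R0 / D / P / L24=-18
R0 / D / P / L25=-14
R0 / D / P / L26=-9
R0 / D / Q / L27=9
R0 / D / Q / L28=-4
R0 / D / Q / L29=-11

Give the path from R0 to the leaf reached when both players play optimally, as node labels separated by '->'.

E (MAX): max(-12, -2, -8, -18) = -2
F (MAX): max(7, -13) = 7
A (MIN): min(-2, 7) = -2
G (MAX): max(16, -2, -15) = 16
H (MAX): max(-6, -13, 12) = 12
J (MAX): max(19, -20) = 19
K (MAX): max(8, -8) = 8
B (MIN): min(16, 12, 19, 8) = 8
L (MAX): max(16, 6) = 16
M (MAX): max(2, -12) = 2
C (MIN): min(16, 2) = 2
N (MAX): max(-20, -15, -2) = -2
P (MAX): max(-18, -14, -9) = -9
Q (MAX): max(9, -4, -11) = 9
D (MIN): min(-2, -9, 9) = -9
R0 (MAX): max(-2, 8, 2, -9) = 8
At R0, MAX picks B (highest: 8).
At B, MIN picks K (lowest: 8).
At K, MAX picks L15 (highest: 8).
Terminal value 8.

R0 -> B -> K -> L15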